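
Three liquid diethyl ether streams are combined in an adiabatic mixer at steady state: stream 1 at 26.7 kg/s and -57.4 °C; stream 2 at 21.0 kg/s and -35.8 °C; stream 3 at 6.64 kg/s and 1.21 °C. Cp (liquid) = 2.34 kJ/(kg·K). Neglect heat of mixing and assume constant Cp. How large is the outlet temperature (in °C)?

T_out = -41.9 °C

Adiabatic, steady state ⇒ Σ ṁᵢCp,ᵢ(T_out − Tᵢ) = 0
T_out = Σ ṁᵢCp,ᵢTᵢ / Σ ṁᵢCp,ᵢ
      = -5326.6 / 127.16 = -41.891 °C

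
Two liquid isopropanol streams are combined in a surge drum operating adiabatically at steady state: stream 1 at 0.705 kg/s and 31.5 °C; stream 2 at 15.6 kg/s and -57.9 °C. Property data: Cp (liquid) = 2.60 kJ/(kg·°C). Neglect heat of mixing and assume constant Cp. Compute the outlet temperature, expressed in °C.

T_out = -54.0 °C

Energy balance with Q = 0: Σ ṁᵢCp,ᵢ(T_out − Tᵢ) = 0
T_out = Σ ṁᵢCp,ᵢTᵢ / Σ ṁᵢCp,ᵢ
      = -2290.7 / 42.393 = -54.034 °C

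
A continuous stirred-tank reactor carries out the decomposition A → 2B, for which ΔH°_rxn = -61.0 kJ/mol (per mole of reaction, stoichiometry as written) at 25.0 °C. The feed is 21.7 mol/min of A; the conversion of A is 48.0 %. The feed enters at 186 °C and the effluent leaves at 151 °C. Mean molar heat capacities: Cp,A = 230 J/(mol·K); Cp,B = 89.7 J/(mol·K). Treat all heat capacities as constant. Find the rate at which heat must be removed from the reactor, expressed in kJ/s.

Q_out = 14.6 kJ/s

Extent of reaction ξ = 0.480 × 21.7 = 10.416 mol/min
Reaction term: ξ·ΔH°_rxn = 10.416 × -61.0 = -635.38 kJ/min
Sensible, feed 186→25 °C: -803.55 kJ/min
Outlet flows (mol/min): A 11.284, B 20.832
Sensible, products 25→151 °C: 562.46 kJ/min
Q = ΔH = -876.47 kJ/min = -14.608 kW
Heat removed = 14.608 kJ/s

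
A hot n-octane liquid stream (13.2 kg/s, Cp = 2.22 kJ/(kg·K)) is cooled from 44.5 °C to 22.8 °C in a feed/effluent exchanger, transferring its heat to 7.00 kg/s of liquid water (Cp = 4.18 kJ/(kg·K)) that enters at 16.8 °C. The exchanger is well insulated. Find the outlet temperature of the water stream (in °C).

Heat released by hot stream: Q = 13.2 × 2.22 × (44.5 − 22.8) = 635.9 kJ/s
Energy balance on cold side (adiabatic exchanger): Q = ṁ_c·Cp_c·(T_c,out − T_c,in)
T_c,out = 16.8 + 635.9/(7.00 × 4.18) = 38.533 °C

T_c,out = 38.5 °C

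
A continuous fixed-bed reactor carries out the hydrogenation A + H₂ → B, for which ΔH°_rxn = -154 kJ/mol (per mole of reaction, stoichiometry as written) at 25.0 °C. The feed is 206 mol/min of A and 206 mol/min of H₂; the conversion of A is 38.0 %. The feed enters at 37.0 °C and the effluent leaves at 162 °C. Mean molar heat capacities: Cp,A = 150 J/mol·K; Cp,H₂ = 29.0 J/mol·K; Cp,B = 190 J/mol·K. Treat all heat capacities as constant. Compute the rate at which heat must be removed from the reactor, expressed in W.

Q_out = 122000 W

Extent of reaction ξ = 0.380 × 206 = 78.28 mol/min
Reaction term: ξ·ΔH°_rxn = 78.28 × -154 = -12055 kJ/min
Sensible, feed 37.0→25 °C: -442.49 kJ/min
Outlet flows (mol/min): A 127.72, H₂ 127.72, B 78.28
Sensible, products 25→162 °C: 5169.7 kJ/min
Q = ΔH = -7327.9 kJ/min = -122.13 kW
Heat removed = 122130 W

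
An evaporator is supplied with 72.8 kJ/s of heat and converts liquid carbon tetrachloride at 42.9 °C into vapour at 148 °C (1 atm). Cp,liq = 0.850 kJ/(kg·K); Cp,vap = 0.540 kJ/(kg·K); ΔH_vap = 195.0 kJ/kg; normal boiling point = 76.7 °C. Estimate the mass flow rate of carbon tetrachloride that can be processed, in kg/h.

ṁ = 999 kg/h

Δh = 0.850×(76.7−42.9) + 195.0 + 0.540×(148−76.7) = 262.23 kJ/kg
Q = 72.8 kJ/s = 72.8 kJ/s = 262080 kJ/h
ṁ = Q/Δh = 262080 / 262.23 = 999.42 kg/h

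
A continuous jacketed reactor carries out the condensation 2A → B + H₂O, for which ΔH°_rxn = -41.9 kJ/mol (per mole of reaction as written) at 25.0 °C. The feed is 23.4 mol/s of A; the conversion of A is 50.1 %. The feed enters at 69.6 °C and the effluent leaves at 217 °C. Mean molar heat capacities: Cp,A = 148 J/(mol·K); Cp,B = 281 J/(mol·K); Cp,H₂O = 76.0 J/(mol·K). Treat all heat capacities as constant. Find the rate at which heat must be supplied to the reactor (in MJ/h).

Q_in = 1200 MJ/h

Extent of reaction ξ = 0.501 × 23.4 / 2 = 5.8617 mol/s
Reaction term: ξ·ΔH°_rxn = 5.8617 × -41.9 = -245.61 kJ/s
Sensible, feed 69.6→25 °C: -154.46 kJ/s
Outlet flows (mol/s): A 11.677, B 5.8617, H₂O 5.8617
Sensible, products 25→217 °C: 733.59 kJ/s
Q = ΔH = 333.52 kJ/s = 333.52 kW
Heat supplied = 1200.7 MJ/h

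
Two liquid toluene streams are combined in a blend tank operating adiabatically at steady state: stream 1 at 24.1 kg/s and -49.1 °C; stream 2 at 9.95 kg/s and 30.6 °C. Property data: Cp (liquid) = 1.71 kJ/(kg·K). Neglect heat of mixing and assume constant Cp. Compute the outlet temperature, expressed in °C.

No heat crosses the boundary, so H_out = H_in.
Σ ṁᵢCp,ᵢTᵢ = 24.1×1.71×-49.1 + 9.95×1.71×30.6 = -1502.8
Σ ṁᵢCp,ᵢ = 24.1×1.71 + 9.95×1.71 = 58.225
T_out = -1502.8 / 58.225 = -25.81 °C

T_out = -25.8 °C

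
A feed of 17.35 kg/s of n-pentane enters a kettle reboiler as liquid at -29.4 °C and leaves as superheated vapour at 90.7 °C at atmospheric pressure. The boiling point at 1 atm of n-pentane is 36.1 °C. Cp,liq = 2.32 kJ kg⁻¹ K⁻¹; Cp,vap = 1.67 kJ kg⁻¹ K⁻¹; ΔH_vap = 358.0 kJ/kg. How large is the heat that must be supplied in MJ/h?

Q = 37500 MJ/h

liquid -29.4→36.1 °C: 151.96 kJ/kg
vaporisation at 36.1 °C: 358 kJ/kg
vapour 36.1→90.7 °C: 91.182 kJ/kg
Δh = 151.96 + 358 + 91.182 = 601.14 kJ/kg
Q = ṁ·Δh = 17.35 kg/s × 601.14 kJ/kg = 10430 kJ/s
|Q| = 10430 kW = 37547 MJ/h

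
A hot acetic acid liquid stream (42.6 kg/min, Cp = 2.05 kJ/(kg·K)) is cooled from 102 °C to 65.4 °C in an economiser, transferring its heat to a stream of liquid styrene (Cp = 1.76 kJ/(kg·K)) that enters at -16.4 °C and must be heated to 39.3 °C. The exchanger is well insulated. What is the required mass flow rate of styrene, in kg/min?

ṁ_c = 32.6 kg/min

Heat released by hot stream: Q = 42.6 × 2.05 × (102 − 65.4) = 3196.3 kJ/min
Energy balance on cold side (adiabatic exchanger): Q = ṁ_c·Cp_c·(T_c,out − T_c,in)
ṁ_c = 3196.3 / [1.76 × (39.3 − -16.4)] = 32.604 kg/min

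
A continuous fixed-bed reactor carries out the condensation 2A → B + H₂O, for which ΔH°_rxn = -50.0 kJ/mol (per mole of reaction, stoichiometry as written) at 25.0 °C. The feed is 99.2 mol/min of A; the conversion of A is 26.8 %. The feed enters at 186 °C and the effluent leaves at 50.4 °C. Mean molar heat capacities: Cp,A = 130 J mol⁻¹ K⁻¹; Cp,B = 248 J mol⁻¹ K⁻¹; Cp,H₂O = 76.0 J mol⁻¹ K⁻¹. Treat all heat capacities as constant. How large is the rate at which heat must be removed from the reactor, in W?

Extent of reaction ξ = 0.268 × 99.2 / 2 = 13.293 mol/min
Reaction term: ξ·ΔH°_rxn = 13.293 × -50.0 = -664.64 kJ/min
Sensible, feed 186→25 °C: -2076.3 kJ/min
Outlet flows (mol/min): A 72.614, B 13.293, H₂O 13.293
Sensible, products 25→50.4 °C: 349.17 kJ/min
Q = ΔH = -2391.7 kJ/min = -39.862 kW
Heat removed = 39862 W

Q_out = 39900 W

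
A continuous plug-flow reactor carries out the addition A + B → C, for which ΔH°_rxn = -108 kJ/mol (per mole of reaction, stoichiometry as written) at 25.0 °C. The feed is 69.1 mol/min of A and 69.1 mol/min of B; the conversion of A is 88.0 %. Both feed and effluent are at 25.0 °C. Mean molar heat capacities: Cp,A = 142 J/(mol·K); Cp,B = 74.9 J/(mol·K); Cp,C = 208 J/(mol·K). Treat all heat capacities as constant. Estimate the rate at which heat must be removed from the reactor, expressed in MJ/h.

Extent of reaction ξ = 0.880 × 69.1 = 60.808 mol/min
Reaction term: ξ·ΔH°_rxn = 60.808 × -108 = -6567.3 kJ/min
Q = ΔH = -6567.3 kJ/min = -109.45 kW
Heat removed = 394.04 MJ/h

Q_out = 394 MJ/h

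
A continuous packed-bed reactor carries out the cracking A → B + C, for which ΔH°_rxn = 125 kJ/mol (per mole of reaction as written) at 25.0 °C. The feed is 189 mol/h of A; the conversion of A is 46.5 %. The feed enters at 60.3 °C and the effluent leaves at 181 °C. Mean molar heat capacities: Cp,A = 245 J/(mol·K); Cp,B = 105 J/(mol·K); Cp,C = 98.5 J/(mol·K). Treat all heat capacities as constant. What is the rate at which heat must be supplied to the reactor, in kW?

Q_in = 4.45 kW

Extent of reaction ξ = 0.465 × 189 = 87.885 mol/h
Reaction term: ξ·ΔH°_rxn = 87.885 × 125 = 10986 kJ/h
Sensible, feed 60.3→25 °C: -1634.6 kJ/h
Outlet flows (mol/h): A 101.11, B 87.885, C 87.885
Sensible, products 25→181 °C: 6654.6 kJ/h
Q = ΔH = 16006 kJ/h = 4.446 kW
Heat supplied = 4.446 kW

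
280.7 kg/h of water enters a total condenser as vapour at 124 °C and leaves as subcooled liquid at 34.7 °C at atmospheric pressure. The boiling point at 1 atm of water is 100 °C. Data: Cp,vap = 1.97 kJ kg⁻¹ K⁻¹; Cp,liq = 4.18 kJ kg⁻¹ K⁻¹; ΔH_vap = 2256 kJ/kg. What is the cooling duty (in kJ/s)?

Q_c = 201 kJ/s

vapour 124→100 °C: -47.28 kJ/kg
condensation at 100 °C: -2256 kJ/kg
liquid 100→34.7 °C: -272.95 kJ/kg
Δh = -47.28 + -2256 + -272.95 = -2576.2 kJ/kg
Q = ṁ·Δh = 280.7 kg/h × -2576.2 kJ/kg = -723150 kJ/h
|Q| = 200.87 kW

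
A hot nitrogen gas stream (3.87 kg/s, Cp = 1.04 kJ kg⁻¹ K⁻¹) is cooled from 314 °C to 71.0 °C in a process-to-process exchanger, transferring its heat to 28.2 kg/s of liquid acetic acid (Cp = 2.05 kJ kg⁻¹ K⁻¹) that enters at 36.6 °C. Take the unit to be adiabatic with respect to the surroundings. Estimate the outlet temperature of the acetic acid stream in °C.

Heat released by hot stream: Q = 3.87 × 1.04 × (314 − 71.0) = 978.03 kJ/s
Energy balance on cold side (adiabatic exchanger): Q = ṁ_c·Cp_c·(T_c,out − T_c,in)
T_c,out = 36.6 + 978.03/(28.2 × 2.05) = 53.518 °C

T_c,out = 53.5 °C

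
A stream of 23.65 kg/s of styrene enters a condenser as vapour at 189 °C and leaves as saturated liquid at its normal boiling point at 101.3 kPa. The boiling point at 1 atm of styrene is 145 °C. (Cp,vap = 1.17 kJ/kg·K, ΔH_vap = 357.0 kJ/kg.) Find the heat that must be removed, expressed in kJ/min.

vapour 189→145 °C: -51.48 kJ/kg
condensation at 145 °C: -357 kJ/kg
Δh = -51.48 + -357 = -408.48 kJ/kg
Q = ṁ·Δh = 23.65 kg/s × -408.48 kJ/kg = -9660.6 kJ/s
|Q| = 9660.6 kW = 579630 kJ/min

Q_c = 580000 kJ/min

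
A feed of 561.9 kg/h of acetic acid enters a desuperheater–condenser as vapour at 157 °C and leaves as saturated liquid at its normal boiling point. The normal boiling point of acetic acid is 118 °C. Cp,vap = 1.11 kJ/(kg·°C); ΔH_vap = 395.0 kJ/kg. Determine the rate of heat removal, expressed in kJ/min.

Q_c = 4100 kJ/min

vapour 157→118 °C: -43.29 kJ/kg
condensation at 118 °C: -395 kJ/kg
Δh = -43.29 + -395 = -438.29 kJ/kg
Q = ṁ·Δh = 561.9 kg/h × -438.29 kJ/kg = -246280 kJ/h
|Q| = 68.41 kW = 4104.6 kJ/min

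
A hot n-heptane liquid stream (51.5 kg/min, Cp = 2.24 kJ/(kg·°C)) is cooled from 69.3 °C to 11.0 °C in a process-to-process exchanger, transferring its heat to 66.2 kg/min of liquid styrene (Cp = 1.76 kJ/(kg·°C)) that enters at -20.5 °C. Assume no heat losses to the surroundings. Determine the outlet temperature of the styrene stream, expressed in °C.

Heat released by hot stream: Q = 51.5 × 2.24 × (69.3 − 11.0) = 6725.5 kJ/min
Energy balance on cold side (adiabatic exchanger): Q = ṁ_c·Cp_c·(T_c,out − T_c,in)
T_c,out = -20.5 + 6725.5/(66.2 × 1.76) = 37.224 °C

T_c,out = 37.2 °C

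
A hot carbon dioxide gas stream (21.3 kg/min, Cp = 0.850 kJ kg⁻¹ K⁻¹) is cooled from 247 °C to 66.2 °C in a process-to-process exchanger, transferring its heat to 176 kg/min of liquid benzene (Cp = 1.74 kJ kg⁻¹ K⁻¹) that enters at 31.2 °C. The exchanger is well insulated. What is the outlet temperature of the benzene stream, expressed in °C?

Heat released by hot stream: Q = 21.3 × 0.850 × (247 − 66.2) = 3273.4 kJ/min
Energy balance on cold side (adiabatic exchanger): Q = ṁ_c·Cp_c·(T_c,out − T_c,in)
T_c,out = 31.2 + 3273.4/(176 × 1.74) = 41.889 °C

T_c,out = 41.9 °C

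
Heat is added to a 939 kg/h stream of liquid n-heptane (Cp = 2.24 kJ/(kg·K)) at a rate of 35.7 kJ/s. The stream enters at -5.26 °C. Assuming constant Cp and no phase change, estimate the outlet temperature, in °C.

Q = 35.7 kJ/s = 128520 kJ/h
ΔT = Q/(ṁ·Cp) = 128520/(939×2.24) = 61.102 K
T_out = -5.26 + 61.102 = 55.842 °C

T_out = 55.8 °C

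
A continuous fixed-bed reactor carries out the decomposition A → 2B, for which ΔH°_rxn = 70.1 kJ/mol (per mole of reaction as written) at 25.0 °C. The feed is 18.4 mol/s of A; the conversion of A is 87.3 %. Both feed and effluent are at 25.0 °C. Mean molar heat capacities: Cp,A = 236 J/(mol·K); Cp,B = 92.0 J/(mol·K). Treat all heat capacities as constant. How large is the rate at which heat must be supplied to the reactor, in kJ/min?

Q_in = 67600 kJ/min

Extent of reaction ξ = 0.873 × 18.4 = 16.063 mol/s
Reaction term: ξ·ΔH°_rxn = 16.063 × 70.1 = 1126 kJ/s
Q = ΔH = 1126 kJ/s = 1126 kW
Heat supplied = 67562 kJ/min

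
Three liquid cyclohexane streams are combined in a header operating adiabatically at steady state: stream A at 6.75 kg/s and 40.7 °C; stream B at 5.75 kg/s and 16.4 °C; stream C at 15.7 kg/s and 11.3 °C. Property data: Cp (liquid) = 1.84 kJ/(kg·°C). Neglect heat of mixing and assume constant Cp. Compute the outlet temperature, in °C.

T_out = 19.4 °C

Energy balance with Q = 0: Σ ṁᵢCp,ᵢ(T_out − Tᵢ) = 0
Σ ṁᵢCp,ᵢTᵢ = 6.75×1.84×40.7 + 5.75×1.84×16.4 + 15.7×1.84×11.3 = 1005.4
Σ ṁᵢCp,ᵢ = 6.75×1.84 + 5.75×1.84 + 15.7×1.84 = 51.888
T_out = 1005.4 / 51.888 = 19.377 °C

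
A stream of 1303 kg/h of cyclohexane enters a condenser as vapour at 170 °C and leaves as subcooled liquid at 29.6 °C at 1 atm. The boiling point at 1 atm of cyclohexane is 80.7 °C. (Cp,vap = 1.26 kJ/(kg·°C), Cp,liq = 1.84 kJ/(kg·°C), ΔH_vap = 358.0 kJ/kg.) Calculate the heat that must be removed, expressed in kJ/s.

vapour 170→80.7 °C: -112.52 kJ/kg
condensation at 80.7 °C: -358 kJ/kg
liquid 80.7→29.6 °C: -94.024 kJ/kg
Δh = -112.52 + -358 + -94.024 = -564.54 kJ/kg
Q = ṁ·Δh = 1303 kg/h × -564.54 kJ/kg = -735600 kJ/h
|Q| = 204.33 kW

Q_c = 204 kJ/s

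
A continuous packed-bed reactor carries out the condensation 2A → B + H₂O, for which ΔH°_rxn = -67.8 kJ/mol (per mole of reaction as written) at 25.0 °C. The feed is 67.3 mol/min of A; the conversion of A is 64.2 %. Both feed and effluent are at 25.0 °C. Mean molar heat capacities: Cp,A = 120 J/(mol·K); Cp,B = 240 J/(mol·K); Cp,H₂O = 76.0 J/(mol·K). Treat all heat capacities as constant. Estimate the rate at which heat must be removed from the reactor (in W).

Extent of reaction ξ = 0.642 × 67.3 / 2 = 21.603 mol/min
Reaction term: ξ·ΔH°_rxn = 21.603 × -67.8 = -1464.7 kJ/min
Q = ΔH = -1464.7 kJ/min = -24.412 kW
Heat removed = 24412 W

Q_out = 24400 W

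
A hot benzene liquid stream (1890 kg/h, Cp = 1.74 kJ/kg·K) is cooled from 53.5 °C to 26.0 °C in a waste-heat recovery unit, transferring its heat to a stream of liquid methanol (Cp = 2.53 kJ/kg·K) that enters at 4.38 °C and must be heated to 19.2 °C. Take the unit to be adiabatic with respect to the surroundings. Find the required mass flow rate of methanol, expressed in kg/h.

ṁ_c = 2410 kg/h

Heat released by hot stream: Q = 1890 × 1.74 × (53.5 − 26.0) = 90436 kJ/h
Energy balance on cold side (adiabatic exchanger): Q = ṁ_c·Cp_c·(T_c,out − T_c,in)
ṁ_c = 90436 / [2.53 × (19.2 − 4.38)] = 2412 kg/h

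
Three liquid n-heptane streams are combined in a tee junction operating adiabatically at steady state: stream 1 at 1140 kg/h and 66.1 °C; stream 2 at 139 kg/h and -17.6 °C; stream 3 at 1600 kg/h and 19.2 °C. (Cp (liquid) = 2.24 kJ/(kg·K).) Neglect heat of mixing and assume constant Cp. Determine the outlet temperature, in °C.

Energy balance with Q = 0: Σ ṁᵢCp,ᵢ(T_out − Tᵢ) = 0
T_out = Σ ṁᵢCp,ᵢTᵢ / Σ ṁᵢCp,ᵢ
      = 232130 / 6449 = 35.994 °C

T_out = 36.0 °C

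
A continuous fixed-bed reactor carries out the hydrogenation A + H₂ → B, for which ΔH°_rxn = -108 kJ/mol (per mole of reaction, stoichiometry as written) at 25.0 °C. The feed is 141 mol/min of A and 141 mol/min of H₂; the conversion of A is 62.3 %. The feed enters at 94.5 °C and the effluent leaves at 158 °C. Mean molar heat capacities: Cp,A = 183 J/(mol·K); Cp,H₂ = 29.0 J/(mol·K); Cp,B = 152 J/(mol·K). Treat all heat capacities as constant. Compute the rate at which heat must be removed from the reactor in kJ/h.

Extent of reaction ξ = 0.623 × 141 = 87.843 mol/min
Reaction term: ξ·ΔH°_rxn = 87.843 × -108 = -9487 kJ/min
Sensible, feed 94.5→25 °C: -2077.5 kJ/min
Outlet flows (mol/min): A 53.157, H₂ 53.157, B 87.843
Sensible, products 25→158 °C: 3274.6 kJ/min
Q = ΔH = -8289.9 kJ/min = -138.16 kW
Heat removed = 497390 kJ/h

Q_out = 497000 kJ/h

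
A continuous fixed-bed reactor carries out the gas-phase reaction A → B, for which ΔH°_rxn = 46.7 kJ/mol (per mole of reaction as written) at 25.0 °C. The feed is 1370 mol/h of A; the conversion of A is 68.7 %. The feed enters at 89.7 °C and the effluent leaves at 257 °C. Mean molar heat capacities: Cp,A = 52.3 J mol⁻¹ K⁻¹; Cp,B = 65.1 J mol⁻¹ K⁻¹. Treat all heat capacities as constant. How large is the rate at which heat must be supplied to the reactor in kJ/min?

Extent of reaction ξ = 0.687 × 1370 = 941.19 mol/h
Reaction term: ξ·ΔH°_rxn = 941.19 × 46.7 = 43954 kJ/h
Sensible, feed 89.7→25 °C: -4635.8 kJ/h
Outlet flows (mol/h): A 428.81, B 941.19
Sensible, products 25→257 °C: 19418 kJ/h
Q = ΔH = 58736 kJ/h = 16.315 kW
Heat supplied = 978.93 kJ/min

Q_in = 979 kJ/min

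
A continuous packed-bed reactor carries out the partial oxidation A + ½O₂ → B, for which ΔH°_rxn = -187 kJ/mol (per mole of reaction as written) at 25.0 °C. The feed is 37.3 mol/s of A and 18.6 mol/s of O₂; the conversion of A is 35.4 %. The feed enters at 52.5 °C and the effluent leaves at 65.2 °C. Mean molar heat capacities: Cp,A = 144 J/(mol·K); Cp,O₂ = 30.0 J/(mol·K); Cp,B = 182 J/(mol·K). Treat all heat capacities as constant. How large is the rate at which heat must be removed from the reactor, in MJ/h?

Extent of reaction ξ = 0.354 × 37.3 = 13.204 mol/s
Reaction term: ξ·ΔH°_rxn = 13.204 × -187 = -2469.2 kJ/s
Sensible, feed 52.5→25 °C: -163.05 kJ/s
Outlet flows (mol/s): A 24.096, O₂ 11.998, B 13.204
Sensible, products 25→65.2 °C: 250.56 kJ/s
Q = ΔH = -2381.7 kJ/s = -2381.7 kW
Heat removed = 8574 MJ/h

Q_out = 8570 MJ/h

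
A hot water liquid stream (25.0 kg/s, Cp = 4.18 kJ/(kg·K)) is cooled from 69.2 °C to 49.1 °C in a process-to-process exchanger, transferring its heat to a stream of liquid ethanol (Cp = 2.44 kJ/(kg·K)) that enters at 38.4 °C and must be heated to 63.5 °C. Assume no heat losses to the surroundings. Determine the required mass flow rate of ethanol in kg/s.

ṁ_c = 34.3 kg/s

Heat released by hot stream: Q = 25.0 × 4.18 × (69.2 − 49.1) = 2100.5 kJ/s
Energy balance on cold side (adiabatic exchanger): Q = ṁ_c·Cp_c·(T_c,out − T_c,in)
ṁ_c = 2100.5 / [2.44 × (63.5 − 38.4)] = 34.296 kg/s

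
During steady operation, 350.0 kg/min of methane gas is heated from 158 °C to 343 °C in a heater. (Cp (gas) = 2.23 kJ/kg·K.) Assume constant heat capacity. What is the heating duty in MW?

Q = 2.41 MW

Q = ṁ·Cp·ΔT = 350.0 × 2.23 × (343 − 158) = 144390 kJ/min
Converting: 144390 / 60 s = 2406.5 kW
Heating duty = 2.4065 MW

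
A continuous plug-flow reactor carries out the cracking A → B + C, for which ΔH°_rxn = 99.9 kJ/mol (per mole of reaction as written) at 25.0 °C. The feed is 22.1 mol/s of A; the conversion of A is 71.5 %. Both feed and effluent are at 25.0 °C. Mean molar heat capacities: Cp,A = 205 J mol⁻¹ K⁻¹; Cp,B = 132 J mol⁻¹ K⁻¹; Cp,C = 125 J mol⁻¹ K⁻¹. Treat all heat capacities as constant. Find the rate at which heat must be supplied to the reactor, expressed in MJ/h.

Q_in = 5680 MJ/h

Extent of reaction ξ = 0.715 × 22.1 = 15.802 mol/s
Reaction term: ξ·ΔH°_rxn = 15.802 × 99.9 = 1578.6 kJ/s
Q = ΔH = 1578.6 kJ/s = 1578.6 kW
Heat supplied = 5682.9 MJ/h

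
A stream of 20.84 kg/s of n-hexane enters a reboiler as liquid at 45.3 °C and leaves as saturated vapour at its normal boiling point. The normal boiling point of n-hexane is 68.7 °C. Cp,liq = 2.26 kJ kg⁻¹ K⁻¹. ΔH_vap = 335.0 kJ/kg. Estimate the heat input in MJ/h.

liquid 45.3→68.7 °C: 52.884 kJ/kg
vaporisation at 68.7 °C: 335 kJ/kg
Δh = 52.884 + 335 = 387.88 kJ/kg
Q = ṁ·Δh = 20.84 kg/s × 387.88 kJ/kg = 8083.5 kJ/s
|Q| = 8083.5 kW = 29101 MJ/h

Q = 29100 MJ/h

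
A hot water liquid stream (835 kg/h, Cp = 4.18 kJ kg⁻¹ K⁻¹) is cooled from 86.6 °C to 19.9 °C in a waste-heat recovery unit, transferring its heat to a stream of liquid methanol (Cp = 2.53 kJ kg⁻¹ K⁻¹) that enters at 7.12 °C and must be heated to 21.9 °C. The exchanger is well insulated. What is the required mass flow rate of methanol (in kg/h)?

ṁ_c = 6230 kg/h

Heat released by hot stream: Q = 835 × 4.18 × (86.6 − 19.9) = 232800 kJ/h
Energy balance on cold side (adiabatic exchanger): Q = ṁ_c·Cp_c·(T_c,out − T_c,in)
ṁ_c = 232800 / [2.53 × (21.9 − 7.12)] = 6225.8 kg/h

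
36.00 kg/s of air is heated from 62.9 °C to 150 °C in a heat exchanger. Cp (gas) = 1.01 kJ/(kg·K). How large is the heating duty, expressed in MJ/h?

Q = 11400 MJ/h

Q = ṁ·Cp·ΔT = 36.00 × 1.01 × (150 − 62.9) = 3167 kJ/s
Heating duty = 11401 MJ/h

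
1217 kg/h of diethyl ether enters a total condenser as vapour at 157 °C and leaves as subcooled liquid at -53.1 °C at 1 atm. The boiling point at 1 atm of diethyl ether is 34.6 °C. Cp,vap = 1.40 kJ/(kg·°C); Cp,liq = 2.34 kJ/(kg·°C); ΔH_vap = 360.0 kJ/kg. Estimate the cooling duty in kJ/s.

Q_c = 249 kJ/s

vapour 157→34.6 °C: -171.36 kJ/kg
condensation at 34.6 °C: -360 kJ/kg
liquid 34.6→-53.1 °C: -205.22 kJ/kg
Δh = -171.36 + -360 + -205.22 = -736.58 kJ/kg
Q = ṁ·Δh = 1217 kg/h × -736.58 kJ/kg = -896420 kJ/h
|Q| = 249 kW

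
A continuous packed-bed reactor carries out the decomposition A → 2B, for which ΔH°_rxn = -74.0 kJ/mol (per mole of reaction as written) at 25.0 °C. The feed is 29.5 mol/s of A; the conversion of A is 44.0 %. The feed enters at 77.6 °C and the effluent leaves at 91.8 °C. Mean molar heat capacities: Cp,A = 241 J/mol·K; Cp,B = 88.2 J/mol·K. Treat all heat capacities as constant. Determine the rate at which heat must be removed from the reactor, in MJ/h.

Q_out = 3300 MJ/h

Extent of reaction ξ = 0.440 × 29.5 = 12.98 mol/s
Reaction term: ξ·ΔH°_rxn = 12.98 × -74.0 = -960.52 kJ/s
Sensible, feed 77.6→25 °C: -373.96 kJ/s
Outlet flows (mol/s): A 16.52, B 25.96
Sensible, products 25→91.8 °C: 418.9 kJ/s
Q = ΔH = -915.58 kJ/s = -915.58 kW
Heat removed = 3296.1 MJ/h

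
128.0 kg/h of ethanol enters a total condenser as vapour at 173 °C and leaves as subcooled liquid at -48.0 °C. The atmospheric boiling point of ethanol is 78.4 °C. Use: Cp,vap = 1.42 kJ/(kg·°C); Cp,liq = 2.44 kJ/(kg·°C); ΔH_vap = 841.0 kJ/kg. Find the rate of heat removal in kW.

Q_c = 45.6 kW

vapour 173→78.4 °C: -134.33 kJ/kg
condensation at 78.4 °C: -841 kJ/kg
liquid 78.4→-48.0 °C: -308.42 kJ/kg
Δh = -134.33 + -841 + -308.42 = -1283.7 kJ/kg
Q = ṁ·Δh = 128.0 kg/h × -1283.7 kJ/kg = -164320 kJ/h
|Q| = 45.644 kW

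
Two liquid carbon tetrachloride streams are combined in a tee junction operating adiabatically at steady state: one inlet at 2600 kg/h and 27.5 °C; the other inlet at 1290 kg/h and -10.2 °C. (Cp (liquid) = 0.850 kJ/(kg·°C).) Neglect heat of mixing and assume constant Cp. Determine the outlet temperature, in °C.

T_out = 15.0 °C

Adiabatic, steady state ⇒ Σ ṁᵢCp,ᵢ(T_out − Tᵢ) = 0
T_out = Σ ṁᵢCp,ᵢTᵢ / Σ ṁᵢCp,ᵢ
      = 49591 / 3306.5 = 14.998 °C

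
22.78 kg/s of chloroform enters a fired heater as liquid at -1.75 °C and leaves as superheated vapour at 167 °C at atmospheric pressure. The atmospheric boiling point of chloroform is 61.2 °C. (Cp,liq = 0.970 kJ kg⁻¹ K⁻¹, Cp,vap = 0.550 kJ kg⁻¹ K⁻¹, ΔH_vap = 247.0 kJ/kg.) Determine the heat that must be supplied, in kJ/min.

liquid -1.75→61.2 °C: 61.062 kJ/kg
vaporisation at 61.2 °C: 247 kJ/kg
vapour 61.2→167 °C: 58.19 kJ/kg
Δh = 61.062 + 247 + 58.19 = 366.25 kJ/kg
Q = ṁ·Δh = 22.78 kg/s × 366.25 kJ/kg = 8343.2 kJ/s
|Q| = 8343.2 kW = 500590 kJ/min

Q = 501000 kJ/min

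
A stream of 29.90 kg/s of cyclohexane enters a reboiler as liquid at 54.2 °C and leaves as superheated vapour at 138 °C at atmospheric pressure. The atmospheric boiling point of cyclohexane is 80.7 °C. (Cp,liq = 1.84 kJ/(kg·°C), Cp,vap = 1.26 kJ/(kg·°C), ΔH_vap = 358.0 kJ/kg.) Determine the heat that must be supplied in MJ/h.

Q = 51600 MJ/h

liquid 54.2→80.7 °C: 48.76 kJ/kg
vaporisation at 80.7 °C: 358 kJ/kg
vapour 80.7→138 °C: 72.198 kJ/kg
Δh = 48.76 + 358 + 72.198 = 478.96 kJ/kg
Q = ṁ·Δh = 29.90 kg/s × 478.96 kJ/kg = 14321 kJ/s
|Q| = 14321 kW = 51555 MJ/h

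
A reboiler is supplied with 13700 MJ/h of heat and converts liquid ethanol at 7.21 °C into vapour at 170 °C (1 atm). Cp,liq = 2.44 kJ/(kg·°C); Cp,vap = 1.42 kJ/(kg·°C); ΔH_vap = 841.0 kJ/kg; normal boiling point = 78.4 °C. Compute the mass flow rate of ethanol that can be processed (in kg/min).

ṁ = 199 kg/min

Δh = 2.44×(78.4−7.21) + 841.0 + 1.42×(170−78.4) = 1144.8 kJ/kg
Q = 13700 MJ/h = 3805.6 kJ/s = 228330 kJ/min
ṁ = Q/Δh = 228330 / 1144.8 = 199.46 kg/min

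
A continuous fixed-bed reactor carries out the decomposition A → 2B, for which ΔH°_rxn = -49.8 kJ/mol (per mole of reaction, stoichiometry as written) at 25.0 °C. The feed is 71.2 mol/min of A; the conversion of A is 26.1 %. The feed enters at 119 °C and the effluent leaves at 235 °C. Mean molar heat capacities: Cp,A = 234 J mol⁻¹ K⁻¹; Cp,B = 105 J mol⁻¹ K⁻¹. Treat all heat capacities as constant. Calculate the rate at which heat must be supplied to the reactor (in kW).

Extent of reaction ξ = 0.261 × 71.2 = 18.583 mol/min
Reaction term: ξ·ΔH°_rxn = 18.583 × -49.8 = -925.44 kJ/min
Sensible, feed 119→25 °C: -1566.1 kJ/min
Outlet flows (mol/min): A 52.617, B 37.166
Sensible, products 25→235 °C: 3405.1 kJ/min
Q = ΔH = 913.55 kJ/min = 15.226 kW
Heat supplied = 15.226 kW

Q_in = 15.2 kW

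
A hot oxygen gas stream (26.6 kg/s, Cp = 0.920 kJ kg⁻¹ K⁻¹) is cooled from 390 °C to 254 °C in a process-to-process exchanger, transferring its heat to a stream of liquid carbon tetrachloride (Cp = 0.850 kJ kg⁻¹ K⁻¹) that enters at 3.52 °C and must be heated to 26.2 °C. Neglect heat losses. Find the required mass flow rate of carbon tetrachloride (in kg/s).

ṁ_c = 173 kg/s

Heat released by hot stream: Q = 26.6 × 0.920 × (390 − 254) = 3328.2 kJ/s
Energy balance on cold side (adiabatic exchanger): Q = ṁ_c·Cp_c·(T_c,out − T_c,in)
ṁ_c = 3328.2 / [0.850 × (26.2 − 3.52)] = 172.64 kg/s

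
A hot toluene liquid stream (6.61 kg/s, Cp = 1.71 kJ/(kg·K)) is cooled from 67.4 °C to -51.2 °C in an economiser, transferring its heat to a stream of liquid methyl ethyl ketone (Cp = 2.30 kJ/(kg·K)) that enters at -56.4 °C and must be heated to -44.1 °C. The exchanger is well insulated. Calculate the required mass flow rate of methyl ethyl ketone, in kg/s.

Heat released by hot stream: Q = 6.61 × 1.71 × (67.4 − -51.2) = 1340.5 kJ/s
Energy balance on cold side (adiabatic exchanger): Q = ṁ_c·Cp_c·(T_c,out − T_c,in)
ṁ_c = 1340.5 / [2.30 × (-44.1 − -56.4)] = 47.386 kg/s

ṁ_c = 47.4 kg/s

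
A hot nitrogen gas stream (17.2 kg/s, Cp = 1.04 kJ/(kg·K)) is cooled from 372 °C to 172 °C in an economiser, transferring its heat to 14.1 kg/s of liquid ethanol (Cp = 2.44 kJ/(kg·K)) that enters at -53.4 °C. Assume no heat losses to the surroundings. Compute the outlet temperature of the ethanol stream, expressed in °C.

T_c,out = 50.6 °C

Heat released by hot stream: Q = 17.2 × 1.04 × (372 − 172) = 3577.6 kJ/s
Energy balance on cold side (adiabatic exchanger): Q = ṁ_c·Cp_c·(T_c,out − T_c,in)
T_c,out = -53.4 + 3577.6/(14.1 × 2.44) = 50.588 °C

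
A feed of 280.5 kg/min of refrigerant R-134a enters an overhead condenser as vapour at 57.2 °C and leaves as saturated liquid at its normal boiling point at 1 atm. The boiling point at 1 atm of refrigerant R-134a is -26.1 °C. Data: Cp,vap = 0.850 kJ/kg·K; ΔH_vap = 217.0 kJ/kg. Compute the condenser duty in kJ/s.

vapour 57.2→-26.1 °C: -70.805 kJ/kg
condensation at -26.1 °C: -217 kJ/kg
Δh = -70.805 + -217 = -287.81 kJ/kg
Q = ṁ·Δh = 280.5 kg/min × -287.81 kJ/kg = -80729 kJ/min
|Q| = 1345.5 kW

Q_c = 1350 kJ/s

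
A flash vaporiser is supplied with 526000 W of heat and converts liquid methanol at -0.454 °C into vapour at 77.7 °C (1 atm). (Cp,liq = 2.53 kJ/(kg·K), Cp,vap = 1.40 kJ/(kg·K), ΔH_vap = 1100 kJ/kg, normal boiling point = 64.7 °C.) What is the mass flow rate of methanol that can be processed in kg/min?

Δh = 2.53×(64.7−-0.454) + 1100 + 1.40×(77.7−64.7) = 1283 kJ/kg
Q = 526000 W = 526 kJ/s = 31560 kJ/min
ṁ = Q/Δh = 31560 / 1283 = 24.598 kg/min

ṁ = 24.6 kg/min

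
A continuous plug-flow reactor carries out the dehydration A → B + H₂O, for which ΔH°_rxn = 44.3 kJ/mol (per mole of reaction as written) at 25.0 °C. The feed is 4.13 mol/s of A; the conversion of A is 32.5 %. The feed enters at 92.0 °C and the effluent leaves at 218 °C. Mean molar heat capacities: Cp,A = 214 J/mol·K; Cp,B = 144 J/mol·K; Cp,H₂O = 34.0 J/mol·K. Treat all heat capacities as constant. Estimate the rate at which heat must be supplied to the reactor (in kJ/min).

Extent of reaction ξ = 0.325 × 4.13 = 1.3422 mol/s
Reaction term: ξ·ΔH°_rxn = 1.3422 × 44.3 = 59.462 kJ/s
Sensible, feed 92.0→25 °C: -59.216 kJ/s
Outlet flows (mol/s): A 2.7877, B 1.3422, H₂O 1.3422
Sensible, products 25→218 °C: 161.25 kJ/s
Q = ΔH = 161.5 kJ/s = 161.5 kW
Heat supplied = 9689.8 kJ/min

Q_in = 9690 kJ/min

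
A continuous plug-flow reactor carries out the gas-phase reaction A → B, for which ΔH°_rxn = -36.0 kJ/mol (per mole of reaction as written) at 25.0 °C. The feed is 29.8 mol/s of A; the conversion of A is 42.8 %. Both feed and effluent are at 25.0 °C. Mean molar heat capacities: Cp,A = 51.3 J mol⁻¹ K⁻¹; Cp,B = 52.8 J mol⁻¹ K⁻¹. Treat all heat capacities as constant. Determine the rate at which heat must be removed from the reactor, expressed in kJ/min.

Q_out = 27500 kJ/min

Extent of reaction ξ = 0.428 × 29.8 = 12.754 mol/s
Reaction term: ξ·ΔH°_rxn = 12.754 × -36.0 = -459.16 kJ/s
Q = ΔH = -459.16 kJ/s = -459.16 kW
Heat removed = 27550 kJ/min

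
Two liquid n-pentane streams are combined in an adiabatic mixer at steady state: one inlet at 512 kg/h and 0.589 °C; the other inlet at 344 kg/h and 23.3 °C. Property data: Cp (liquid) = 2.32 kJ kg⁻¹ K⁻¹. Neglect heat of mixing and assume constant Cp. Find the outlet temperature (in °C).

T_out = 9.72 °C

Adiabatic, steady state ⇒ Σ ṁᵢCp,ᵢ(T_out − Tᵢ) = 0
T_out = Σ ṁᵢCp,ᵢTᵢ / Σ ṁᵢCp,ᵢ
      = 19295 / 1985.9 = 9.7159 °C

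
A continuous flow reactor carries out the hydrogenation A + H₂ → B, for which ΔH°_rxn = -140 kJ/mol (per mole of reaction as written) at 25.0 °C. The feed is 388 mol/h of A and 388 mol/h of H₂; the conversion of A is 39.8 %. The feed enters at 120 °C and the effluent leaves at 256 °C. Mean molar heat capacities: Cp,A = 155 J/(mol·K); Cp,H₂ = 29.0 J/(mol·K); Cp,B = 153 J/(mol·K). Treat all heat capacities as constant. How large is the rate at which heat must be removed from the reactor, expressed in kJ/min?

Extent of reaction ξ = 0.398 × 388 = 154.42 mol/h
Reaction term: ξ·ΔH°_rxn = 154.42 × -140 = -21619 kJ/h
Sensible, feed 120→25 °C: -6782.2 kJ/h
Outlet flows (mol/h): A 233.58, H₂ 233.58, B 154.42
Sensible, products 25→256 °C: 15386 kJ/h
Q = ΔH = -13016 kJ/h = -3.6155 kW
Heat removed = 216.93 kJ/min

Q_out = 217 kJ/min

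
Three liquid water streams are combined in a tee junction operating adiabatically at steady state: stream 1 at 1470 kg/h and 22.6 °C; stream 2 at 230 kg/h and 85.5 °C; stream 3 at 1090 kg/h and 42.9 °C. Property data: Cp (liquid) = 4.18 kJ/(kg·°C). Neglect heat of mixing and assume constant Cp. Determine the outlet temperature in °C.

T_out = 35.7 °C

Adiabatic, steady state ⇒ Σ ṁᵢCp,ᵢ(T_out − Tᵢ) = 0
T_out = Σ ṁᵢCp,ᵢTᵢ / Σ ṁᵢCp,ᵢ
      = 416530 / 11662 = 35.716 °C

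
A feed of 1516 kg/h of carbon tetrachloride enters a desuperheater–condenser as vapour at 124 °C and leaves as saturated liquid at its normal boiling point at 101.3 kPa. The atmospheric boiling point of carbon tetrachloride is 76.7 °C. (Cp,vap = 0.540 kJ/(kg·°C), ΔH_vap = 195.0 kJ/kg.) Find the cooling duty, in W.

vapour 124→76.7 °C: -25.542 kJ/kg
condensation at 76.7 °C: -195 kJ/kg
Δh = -25.542 + -195 = -220.54 kJ/kg
Q = ṁ·Δh = 1516 kg/h × -220.54 kJ/kg = -334340 kJ/h
|Q| = 92.873 kW = 92873 W

Q_c = 92900 W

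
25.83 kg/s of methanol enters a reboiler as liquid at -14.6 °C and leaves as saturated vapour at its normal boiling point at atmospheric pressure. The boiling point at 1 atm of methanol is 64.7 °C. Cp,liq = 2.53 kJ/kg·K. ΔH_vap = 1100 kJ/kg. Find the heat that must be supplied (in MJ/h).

liquid -14.6→64.7 °C: 200.63 kJ/kg
vaporisation at 64.7 °C: 1100 kJ/kg
Δh = 200.63 + 1100 = 1300.6 kJ/kg
Q = ṁ·Δh = 25.83 kg/s × 1300.6 kJ/kg = 33595 kJ/s
|Q| = 33595 kW = 120940 MJ/h

Q = 121000 MJ/h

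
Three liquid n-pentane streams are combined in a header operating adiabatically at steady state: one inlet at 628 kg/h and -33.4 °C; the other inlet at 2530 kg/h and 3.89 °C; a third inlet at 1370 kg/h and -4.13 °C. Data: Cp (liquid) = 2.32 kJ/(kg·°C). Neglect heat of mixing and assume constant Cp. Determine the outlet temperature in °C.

T_out = -3.71 °C

No heat crosses the boundary, so H_out = H_in.
Σ ṁᵢCp,ᵢTᵢ = 628×2.32×-33.4 + 2530×2.32×3.89 + 1370×2.32×-4.13 = -38957
Σ ṁᵢCp,ᵢ = 628×2.32 + 2530×2.32 + 1370×2.32 = 10505
T_out = -38957 / 10505 = -3.7084 °C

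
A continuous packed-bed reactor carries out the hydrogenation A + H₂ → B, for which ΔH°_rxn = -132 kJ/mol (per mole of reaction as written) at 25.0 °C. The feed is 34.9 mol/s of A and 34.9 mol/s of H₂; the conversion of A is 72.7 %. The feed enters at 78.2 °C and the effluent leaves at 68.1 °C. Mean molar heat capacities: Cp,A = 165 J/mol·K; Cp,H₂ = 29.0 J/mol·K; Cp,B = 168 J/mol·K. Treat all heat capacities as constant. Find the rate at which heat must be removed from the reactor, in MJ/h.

Extent of reaction ξ = 0.727 × 34.9 = 25.372 mol/s
Reaction term: ξ·ΔH°_rxn = 25.372 × -132 = -3349.1 kJ/s
Sensible, feed 78.2→25 °C: -360.2 kJ/s
Outlet flows (mol/s): A 9.5277, H₂ 9.5277, B 25.372
Sensible, products 25→68.1 °C: 263.38 kJ/s
Q = ΔH = -3446 kJ/s = -3446 kW
Heat removed = 12405 MJ/h

Q_out = 12400 MJ/h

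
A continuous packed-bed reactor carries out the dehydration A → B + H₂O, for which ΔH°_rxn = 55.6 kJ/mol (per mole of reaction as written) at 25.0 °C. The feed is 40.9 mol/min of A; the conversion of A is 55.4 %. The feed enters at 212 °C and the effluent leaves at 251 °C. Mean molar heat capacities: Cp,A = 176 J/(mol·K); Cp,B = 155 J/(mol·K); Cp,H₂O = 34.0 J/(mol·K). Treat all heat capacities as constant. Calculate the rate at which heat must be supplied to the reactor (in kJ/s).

Q_in = 26.8 kJ/s

Extent of reaction ξ = 0.554 × 40.9 = 22.659 mol/min
Reaction term: ξ·ΔH°_rxn = 22.659 × 55.6 = 1259.8 kJ/min
Sensible, feed 212→25 °C: -1346.1 kJ/min
Outlet flows (mol/min): A 18.241, B 22.659, H₂O 22.659
Sensible, products 25→251 °C: 1693.4 kJ/min
Q = ΔH = 1607.1 kJ/min = 26.785 kW
Heat supplied = 26.785 kJ/s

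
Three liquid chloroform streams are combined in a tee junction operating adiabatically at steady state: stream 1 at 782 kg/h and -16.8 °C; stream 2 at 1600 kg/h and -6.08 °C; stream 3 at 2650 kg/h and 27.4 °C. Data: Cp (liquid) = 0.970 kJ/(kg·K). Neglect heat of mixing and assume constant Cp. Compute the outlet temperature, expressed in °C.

No heat crosses the boundary, so H_out = H_in.
Σ ṁᵢCp,ᵢTᵢ = 782×0.970×-16.8 + 1600×0.970×-6.08 + 2650×0.970×27.4 = 48252
Σ ṁᵢCp,ᵢ = 782×0.970 + 1600×0.970 + 2650×0.970 = 4881
T_out = 48252 / 4881 = 9.8856 °C

T_out = 9.89 °C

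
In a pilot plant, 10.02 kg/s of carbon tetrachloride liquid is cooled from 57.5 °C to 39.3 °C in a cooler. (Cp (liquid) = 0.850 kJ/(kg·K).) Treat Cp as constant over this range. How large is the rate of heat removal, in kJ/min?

Q = ṁ·Cp·ΔT = 10.02 × 0.850 × (39.3 − 57.5) = -155.01 kJ/s
Cooling duty = 9300.6 kJ/min

Q_c = 9300 kJ/min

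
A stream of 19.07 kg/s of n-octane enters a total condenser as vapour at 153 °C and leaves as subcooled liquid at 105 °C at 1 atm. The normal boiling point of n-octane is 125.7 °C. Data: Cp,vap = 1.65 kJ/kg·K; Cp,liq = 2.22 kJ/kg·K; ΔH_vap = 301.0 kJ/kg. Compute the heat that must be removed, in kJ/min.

Q_c = 449000 kJ/min

vapour 153→125.7 °C: -45.045 kJ/kg
condensation at 125.7 °C: -301 kJ/kg
liquid 125.7→105 °C: -45.954 kJ/kg
Δh = -45.045 + -301 + -45.954 = -392 kJ/kg
Q = ṁ·Δh = 19.07 kg/s × -392 kJ/kg = -7475.4 kJ/s
|Q| = 7475.4 kW = 448530 kJ/min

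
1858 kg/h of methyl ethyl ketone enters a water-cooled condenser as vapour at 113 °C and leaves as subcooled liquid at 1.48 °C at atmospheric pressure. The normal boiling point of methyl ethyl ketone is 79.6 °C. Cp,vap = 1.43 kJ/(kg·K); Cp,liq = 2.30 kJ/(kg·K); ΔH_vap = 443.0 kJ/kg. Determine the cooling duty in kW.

vapour 113→79.6 °C: -47.762 kJ/kg
condensation at 79.6 °C: -443 kJ/kg
liquid 79.6→1.48 °C: -179.68 kJ/kg
Δh = -47.762 + -443 + -179.68 = -670.44 kJ/kg
Q = ṁ·Δh = 1858 kg/h × -670.44 kJ/kg = -1.2457e+06 kJ/h
|Q| = 346.02 kW

Q_c = 346 kW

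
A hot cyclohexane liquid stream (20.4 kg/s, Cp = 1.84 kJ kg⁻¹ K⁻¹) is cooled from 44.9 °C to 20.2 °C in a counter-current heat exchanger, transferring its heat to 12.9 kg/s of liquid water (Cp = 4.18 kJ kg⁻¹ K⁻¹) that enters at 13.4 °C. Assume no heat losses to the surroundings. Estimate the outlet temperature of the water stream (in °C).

T_c,out = 30.6 °C

Heat released by hot stream: Q = 20.4 × 1.84 × (44.9 − 20.2) = 927.14 kJ/s
Energy balance on cold side (adiabatic exchanger): Q = ṁ_c·Cp_c·(T_c,out − T_c,in)
T_c,out = 13.4 + 927.14/(12.9 × 4.18) = 30.594 °C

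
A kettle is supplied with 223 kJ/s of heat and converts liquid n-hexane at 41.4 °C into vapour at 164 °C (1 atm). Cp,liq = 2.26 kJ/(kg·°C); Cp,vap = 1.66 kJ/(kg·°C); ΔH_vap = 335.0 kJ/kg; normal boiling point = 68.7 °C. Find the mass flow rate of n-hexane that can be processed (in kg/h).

Δh = 2.26×(68.7−41.4) + 335.0 + 1.66×(164−68.7) = 554.9 kJ/kg
Q = 223 kJ/s = 223 kJ/s = 802800 kJ/h
ṁ = Q/Δh = 802800 / 554.9 = 1446.8 kg/h

ṁ = 1450 kg/h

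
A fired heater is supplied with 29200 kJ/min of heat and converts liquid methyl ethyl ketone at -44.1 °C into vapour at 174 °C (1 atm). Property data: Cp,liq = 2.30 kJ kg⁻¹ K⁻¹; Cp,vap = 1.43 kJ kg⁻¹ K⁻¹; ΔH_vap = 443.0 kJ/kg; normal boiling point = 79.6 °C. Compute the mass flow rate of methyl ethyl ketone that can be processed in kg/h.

ṁ = 2030 kg/h

Δh = 2.30×(79.6−-44.1) + 443.0 + 1.43×(174−79.6) = 862.5 kJ/kg
Q = 29200 kJ/min = 486.67 kJ/s = 1.752e+06 kJ/h
ṁ = Q/Δh = 1.752e+06 / 862.5 = 2031.3 kg/h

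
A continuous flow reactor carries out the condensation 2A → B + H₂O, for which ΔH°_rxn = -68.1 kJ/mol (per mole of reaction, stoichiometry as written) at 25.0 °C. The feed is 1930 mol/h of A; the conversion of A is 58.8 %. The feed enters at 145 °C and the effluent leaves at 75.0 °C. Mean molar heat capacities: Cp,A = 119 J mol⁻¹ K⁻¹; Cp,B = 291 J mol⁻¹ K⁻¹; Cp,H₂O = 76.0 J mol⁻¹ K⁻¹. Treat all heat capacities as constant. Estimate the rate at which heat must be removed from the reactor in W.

Q_out = 14200 W

Extent of reaction ξ = 0.588 × 1930 / 2 = 567.42 mol/h
Reaction term: ξ·ΔH°_rxn = 567.42 × -68.1 = -38641 kJ/h
Sensible, feed 145→25 °C: -27560 kJ/h
Outlet flows (mol/h): A 795.16, B 567.42, H₂O 567.42
Sensible, products 25→75.0 °C: 15143 kJ/h
Q = ΔH = -51058 kJ/h = -14.183 kW
Heat removed = 14183 W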